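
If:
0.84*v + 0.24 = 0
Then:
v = -0.29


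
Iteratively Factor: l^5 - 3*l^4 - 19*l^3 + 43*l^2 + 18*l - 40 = (l - 1)*(l^4 - 2*l^3 - 21*l^2 + 22*l + 40) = (l - 2)*(l - 1)*(l^3 - 21*l - 20) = (l - 2)*(l - 1)*(l + 1)*(l^2 - l - 20) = (l - 2)*(l - 1)*(l + 1)*(l + 4)*(l - 5)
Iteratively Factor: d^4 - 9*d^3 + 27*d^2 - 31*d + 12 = (d - 1)*(d^3 - 8*d^2 + 19*d - 12) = (d - 3)*(d - 1)*(d^2 - 5*d + 4) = (d - 3)*(d - 1)^2*(d - 4)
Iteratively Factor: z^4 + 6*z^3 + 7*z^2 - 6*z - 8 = (z + 2)*(z^3 + 4*z^2 - z - 4) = (z - 1)*(z + 2)*(z^2 + 5*z + 4) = (z - 1)*(z + 1)*(z + 2)*(z + 4)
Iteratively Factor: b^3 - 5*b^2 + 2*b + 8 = (b - 2)*(b^2 - 3*b - 4) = (b - 4)*(b - 2)*(b + 1)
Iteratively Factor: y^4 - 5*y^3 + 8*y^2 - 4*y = (y)*(y^3 - 5*y^2 + 8*y - 4) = y*(y - 2)*(y^2 - 3*y + 2) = y*(y - 2)^2*(y - 1)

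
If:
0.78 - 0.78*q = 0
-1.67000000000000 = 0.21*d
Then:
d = -7.95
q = 1.00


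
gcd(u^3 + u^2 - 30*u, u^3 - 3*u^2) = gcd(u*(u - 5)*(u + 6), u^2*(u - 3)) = u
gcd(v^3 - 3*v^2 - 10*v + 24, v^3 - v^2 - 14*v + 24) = v - 2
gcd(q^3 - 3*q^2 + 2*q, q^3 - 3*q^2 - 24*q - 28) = 1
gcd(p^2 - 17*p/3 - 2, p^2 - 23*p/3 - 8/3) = p + 1/3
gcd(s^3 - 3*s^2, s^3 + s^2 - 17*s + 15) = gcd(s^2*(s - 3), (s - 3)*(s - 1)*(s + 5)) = s - 3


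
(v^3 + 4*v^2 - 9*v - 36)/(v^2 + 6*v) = (v^3 + 4*v^2 - 9*v - 36)/(v*(v + 6))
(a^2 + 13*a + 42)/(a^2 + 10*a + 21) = (a + 6)/(a + 3)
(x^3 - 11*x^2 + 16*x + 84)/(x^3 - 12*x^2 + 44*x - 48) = (x^2 - 5*x - 14)/(x^2 - 6*x + 8)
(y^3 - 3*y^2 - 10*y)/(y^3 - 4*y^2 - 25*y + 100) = y*(y + 2)/(y^2 + y - 20)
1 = 1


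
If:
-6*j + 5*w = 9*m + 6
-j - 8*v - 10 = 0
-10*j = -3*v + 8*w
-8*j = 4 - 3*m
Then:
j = -1302/2335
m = -1076/7005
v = -2756/2335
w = 594/2335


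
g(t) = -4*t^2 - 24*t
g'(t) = -8*t - 24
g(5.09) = -225.79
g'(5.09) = -64.72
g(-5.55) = 9.99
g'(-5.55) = 20.40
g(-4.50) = 27.00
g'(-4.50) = 12.00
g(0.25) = -6.25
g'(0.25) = -26.00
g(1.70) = -52.36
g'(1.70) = -37.60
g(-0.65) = 13.91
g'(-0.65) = -18.80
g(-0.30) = 6.84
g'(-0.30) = -21.60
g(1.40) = -41.44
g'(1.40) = -35.20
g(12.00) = -864.00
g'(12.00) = -120.00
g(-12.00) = -288.00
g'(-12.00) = 72.00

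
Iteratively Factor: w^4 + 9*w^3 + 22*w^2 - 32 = (w - 1)*(w^3 + 10*w^2 + 32*w + 32) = (w - 1)*(w + 4)*(w^2 + 6*w + 8) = (w - 1)*(w + 4)^2*(w + 2)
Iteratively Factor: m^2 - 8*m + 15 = (m - 3)*(m - 5)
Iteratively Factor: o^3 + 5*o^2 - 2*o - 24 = (o - 2)*(o^2 + 7*o + 12) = (o - 2)*(o + 3)*(o + 4)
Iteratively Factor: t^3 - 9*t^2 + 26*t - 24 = (t - 4)*(t^2 - 5*t + 6) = (t - 4)*(t - 3)*(t - 2)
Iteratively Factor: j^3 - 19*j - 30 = (j + 2)*(j^2 - 2*j - 15) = (j - 5)*(j + 2)*(j + 3)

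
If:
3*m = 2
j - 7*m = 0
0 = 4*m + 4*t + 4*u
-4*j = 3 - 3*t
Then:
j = 14/3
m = 2/3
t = 65/9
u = -71/9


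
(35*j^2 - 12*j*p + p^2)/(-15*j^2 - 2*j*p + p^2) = (-7*j + p)/(3*j + p)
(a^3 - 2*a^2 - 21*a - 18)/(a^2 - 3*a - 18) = a + 1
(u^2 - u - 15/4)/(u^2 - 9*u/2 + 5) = (u + 3/2)/(u - 2)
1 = 1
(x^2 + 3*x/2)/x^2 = (x + 3/2)/x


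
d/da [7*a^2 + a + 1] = 14*a + 1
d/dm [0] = 0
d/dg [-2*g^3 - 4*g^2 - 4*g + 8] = -6*g^2 - 8*g - 4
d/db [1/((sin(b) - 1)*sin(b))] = (-2/tan(b) + cos(b)/sin(b)^2)/(sin(b) - 1)^2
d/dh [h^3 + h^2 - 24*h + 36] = 3*h^2 + 2*h - 24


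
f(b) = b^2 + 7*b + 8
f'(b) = 2*b + 7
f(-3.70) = -4.21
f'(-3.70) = -0.40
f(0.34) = 10.50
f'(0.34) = 7.68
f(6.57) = 97.15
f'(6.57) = 20.14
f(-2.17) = -2.48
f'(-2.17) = 2.66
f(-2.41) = -3.06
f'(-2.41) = 2.18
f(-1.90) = -1.69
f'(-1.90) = 3.20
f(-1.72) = -1.08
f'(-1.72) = 3.56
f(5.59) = 78.38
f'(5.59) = 18.18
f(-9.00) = 26.00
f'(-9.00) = -11.00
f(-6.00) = 2.00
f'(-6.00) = -5.00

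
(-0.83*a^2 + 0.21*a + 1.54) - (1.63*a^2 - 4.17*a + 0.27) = -2.46*a^2 + 4.38*a + 1.27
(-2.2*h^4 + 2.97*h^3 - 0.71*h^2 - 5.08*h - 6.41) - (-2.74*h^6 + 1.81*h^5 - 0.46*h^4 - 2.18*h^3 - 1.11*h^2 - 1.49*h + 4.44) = 2.74*h^6 - 1.81*h^5 - 1.74*h^4 + 5.15*h^3 + 0.4*h^2 - 3.59*h - 10.85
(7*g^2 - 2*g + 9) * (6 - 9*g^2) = -63*g^4 + 18*g^3 - 39*g^2 - 12*g + 54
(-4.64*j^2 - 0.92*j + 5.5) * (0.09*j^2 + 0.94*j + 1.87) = -0.4176*j^4 - 4.4444*j^3 - 9.0466*j^2 + 3.4496*j + 10.285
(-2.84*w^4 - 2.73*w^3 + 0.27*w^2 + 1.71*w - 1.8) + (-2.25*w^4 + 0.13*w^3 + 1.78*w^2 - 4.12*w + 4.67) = -5.09*w^4 - 2.6*w^3 + 2.05*w^2 - 2.41*w + 2.87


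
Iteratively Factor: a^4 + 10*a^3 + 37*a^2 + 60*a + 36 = (a + 2)*(a^3 + 8*a^2 + 21*a + 18) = (a + 2)^2*(a^2 + 6*a + 9) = (a + 2)^2*(a + 3)*(a + 3)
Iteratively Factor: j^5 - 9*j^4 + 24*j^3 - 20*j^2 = (j)*(j^4 - 9*j^3 + 24*j^2 - 20*j) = j*(j - 2)*(j^3 - 7*j^2 + 10*j) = j*(j - 5)*(j - 2)*(j^2 - 2*j) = j*(j - 5)*(j - 2)^2*(j)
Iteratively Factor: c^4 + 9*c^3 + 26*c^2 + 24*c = (c)*(c^3 + 9*c^2 + 26*c + 24) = c*(c + 3)*(c^2 + 6*c + 8) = c*(c + 2)*(c + 3)*(c + 4)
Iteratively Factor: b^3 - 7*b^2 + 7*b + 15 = (b - 3)*(b^2 - 4*b - 5) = (b - 3)*(b + 1)*(b - 5)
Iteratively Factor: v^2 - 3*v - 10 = (v - 5)*(v + 2)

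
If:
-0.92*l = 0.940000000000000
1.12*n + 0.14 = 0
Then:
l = -1.02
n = -0.12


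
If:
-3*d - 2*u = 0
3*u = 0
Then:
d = 0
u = 0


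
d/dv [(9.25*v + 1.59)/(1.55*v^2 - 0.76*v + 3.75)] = (-14.3375*v^2 - 4.929*v + 35.8959)/(2.4025*v^4 - 2.356*v^3 + 12.2026*v^2 - 5.7*v + 14.0625)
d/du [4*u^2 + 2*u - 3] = 8*u + 2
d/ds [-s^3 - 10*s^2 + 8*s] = -3*s^2 - 20*s + 8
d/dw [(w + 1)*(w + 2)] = 2*w + 3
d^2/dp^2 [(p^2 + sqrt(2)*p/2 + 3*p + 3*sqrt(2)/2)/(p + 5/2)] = 4*(-5 + sqrt(2))/(8*p^3 + 60*p^2 + 150*p + 125)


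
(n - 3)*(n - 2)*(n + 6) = n^3 + n^2 - 24*n + 36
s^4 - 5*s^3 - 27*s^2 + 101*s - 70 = (s - 7)*(s - 2)*(s - 1)*(s + 5)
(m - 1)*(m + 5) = m^2 + 4*m - 5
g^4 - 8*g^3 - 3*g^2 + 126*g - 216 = (g - 6)*(g - 3)^2*(g + 4)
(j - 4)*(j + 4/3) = j^2 - 8*j/3 - 16/3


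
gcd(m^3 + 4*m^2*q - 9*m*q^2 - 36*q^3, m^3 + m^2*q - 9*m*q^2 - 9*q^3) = -m^2 + 9*q^2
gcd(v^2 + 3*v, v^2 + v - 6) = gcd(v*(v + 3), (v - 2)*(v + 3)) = v + 3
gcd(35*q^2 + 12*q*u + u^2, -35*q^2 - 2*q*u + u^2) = 5*q + u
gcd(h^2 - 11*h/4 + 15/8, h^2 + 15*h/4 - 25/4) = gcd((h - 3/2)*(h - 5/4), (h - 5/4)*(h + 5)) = h - 5/4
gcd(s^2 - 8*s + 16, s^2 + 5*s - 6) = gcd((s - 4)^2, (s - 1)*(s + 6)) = 1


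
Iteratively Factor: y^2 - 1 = (y + 1)*(y - 1)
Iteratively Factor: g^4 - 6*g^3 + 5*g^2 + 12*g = (g - 4)*(g^3 - 2*g^2 - 3*g) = (g - 4)*(g + 1)*(g^2 - 3*g) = g*(g - 4)*(g + 1)*(g - 3)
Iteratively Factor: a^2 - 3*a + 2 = (a - 1)*(a - 2)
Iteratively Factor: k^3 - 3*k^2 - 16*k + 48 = (k + 4)*(k^2 - 7*k + 12) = (k - 3)*(k + 4)*(k - 4)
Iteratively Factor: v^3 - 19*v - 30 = (v + 2)*(v^2 - 2*v - 15) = (v + 2)*(v + 3)*(v - 5)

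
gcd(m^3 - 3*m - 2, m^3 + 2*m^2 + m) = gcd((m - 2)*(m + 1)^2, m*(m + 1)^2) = m^2 + 2*m + 1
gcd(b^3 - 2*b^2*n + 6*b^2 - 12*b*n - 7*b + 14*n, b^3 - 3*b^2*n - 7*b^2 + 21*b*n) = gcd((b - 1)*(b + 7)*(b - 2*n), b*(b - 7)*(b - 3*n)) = 1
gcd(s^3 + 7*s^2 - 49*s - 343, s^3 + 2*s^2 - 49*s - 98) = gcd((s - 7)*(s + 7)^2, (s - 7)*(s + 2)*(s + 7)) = s^2 - 49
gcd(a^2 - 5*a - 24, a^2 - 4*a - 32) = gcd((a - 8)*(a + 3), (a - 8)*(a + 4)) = a - 8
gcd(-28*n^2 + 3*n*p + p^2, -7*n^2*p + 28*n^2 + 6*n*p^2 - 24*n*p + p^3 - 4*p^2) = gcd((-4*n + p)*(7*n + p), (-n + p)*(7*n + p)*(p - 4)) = 7*n + p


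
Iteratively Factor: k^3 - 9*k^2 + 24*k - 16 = (k - 4)*(k^2 - 5*k + 4) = (k - 4)*(k - 1)*(k - 4)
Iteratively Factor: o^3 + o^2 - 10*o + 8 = (o - 1)*(o^2 + 2*o - 8) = (o - 2)*(o - 1)*(o + 4)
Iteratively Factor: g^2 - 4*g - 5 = (g - 5)*(g + 1)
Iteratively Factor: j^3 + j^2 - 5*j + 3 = (j - 1)*(j^2 + 2*j - 3) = (j - 1)*(j + 3)*(j - 1)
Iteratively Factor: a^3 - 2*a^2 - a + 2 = (a + 1)*(a^2 - 3*a + 2) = (a - 1)*(a + 1)*(a - 2)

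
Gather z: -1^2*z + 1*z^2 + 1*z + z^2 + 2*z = 2*z^2 + 2*z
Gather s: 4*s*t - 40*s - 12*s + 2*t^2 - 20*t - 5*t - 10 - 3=s*(4*t - 52) + 2*t^2 - 25*t - 13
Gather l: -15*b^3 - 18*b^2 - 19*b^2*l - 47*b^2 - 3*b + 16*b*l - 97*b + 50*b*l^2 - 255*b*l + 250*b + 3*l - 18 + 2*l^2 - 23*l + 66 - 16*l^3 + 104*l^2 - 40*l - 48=-15*b^3 - 65*b^2 + 150*b - 16*l^3 + l^2*(50*b + 106) + l*(-19*b^2 - 239*b - 60)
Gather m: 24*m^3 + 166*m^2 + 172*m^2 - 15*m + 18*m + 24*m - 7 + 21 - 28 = 24*m^3 + 338*m^2 + 27*m - 14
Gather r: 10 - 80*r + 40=50 - 80*r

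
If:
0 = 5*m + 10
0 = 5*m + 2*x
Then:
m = -2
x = 5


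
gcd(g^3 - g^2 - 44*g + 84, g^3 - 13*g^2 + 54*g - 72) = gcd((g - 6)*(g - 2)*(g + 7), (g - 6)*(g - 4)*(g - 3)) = g - 6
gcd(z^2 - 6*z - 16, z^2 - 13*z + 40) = z - 8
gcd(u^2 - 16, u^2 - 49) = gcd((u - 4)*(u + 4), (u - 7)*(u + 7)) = 1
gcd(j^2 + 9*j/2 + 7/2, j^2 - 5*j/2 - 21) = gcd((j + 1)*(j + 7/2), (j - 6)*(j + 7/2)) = j + 7/2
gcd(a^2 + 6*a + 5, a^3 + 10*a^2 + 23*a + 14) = a + 1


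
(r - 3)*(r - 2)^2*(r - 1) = r^4 - 8*r^3 + 23*r^2 - 28*r + 12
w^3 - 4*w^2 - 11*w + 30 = (w - 5)*(w - 2)*(w + 3)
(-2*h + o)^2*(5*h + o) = 20*h^3 - 16*h^2*o + h*o^2 + o^3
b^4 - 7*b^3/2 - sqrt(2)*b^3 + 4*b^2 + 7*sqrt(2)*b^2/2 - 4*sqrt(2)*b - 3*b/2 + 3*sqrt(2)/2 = (b - 3/2)*(b - 1)^2*(b - sqrt(2))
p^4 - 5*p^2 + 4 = (p - 2)*(p - 1)*(p + 1)*(p + 2)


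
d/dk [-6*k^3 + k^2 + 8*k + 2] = -18*k^2 + 2*k + 8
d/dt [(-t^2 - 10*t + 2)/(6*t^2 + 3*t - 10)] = (57*t^2 - 4*t + 94)/(36*t^4 + 36*t^3 - 111*t^2 - 60*t + 100)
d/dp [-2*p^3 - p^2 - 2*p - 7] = -6*p^2 - 2*p - 2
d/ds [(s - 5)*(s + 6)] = 2*s + 1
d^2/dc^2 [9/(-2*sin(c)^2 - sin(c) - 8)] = 9*(16*sin(c)^4 + 6*sin(c)^3 - 87*sin(c)^2 - 20*sin(c) + 30)/(sin(c) - cos(2*c) + 9)^3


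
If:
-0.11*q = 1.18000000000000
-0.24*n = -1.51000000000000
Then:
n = 6.29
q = -10.73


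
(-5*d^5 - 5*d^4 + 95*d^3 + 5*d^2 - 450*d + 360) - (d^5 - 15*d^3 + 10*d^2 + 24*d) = -6*d^5 - 5*d^4 + 110*d^3 - 5*d^2 - 474*d + 360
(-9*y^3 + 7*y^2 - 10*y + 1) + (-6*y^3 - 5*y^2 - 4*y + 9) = -15*y^3 + 2*y^2 - 14*y + 10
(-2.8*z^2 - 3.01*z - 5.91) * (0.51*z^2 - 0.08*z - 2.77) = -1.428*z^4 - 1.3111*z^3 + 4.9827*z^2 + 8.8105*z + 16.3707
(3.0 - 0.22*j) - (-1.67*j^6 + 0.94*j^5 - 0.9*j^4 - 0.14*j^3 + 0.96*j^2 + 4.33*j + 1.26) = 1.67*j^6 - 0.94*j^5 + 0.9*j^4 + 0.14*j^3 - 0.96*j^2 - 4.55*j + 1.74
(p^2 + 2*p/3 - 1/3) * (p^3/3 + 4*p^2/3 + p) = p^5/3 + 14*p^4/9 + 16*p^3/9 + 2*p^2/9 - p/3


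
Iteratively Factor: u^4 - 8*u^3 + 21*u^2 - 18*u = (u)*(u^3 - 8*u^2 + 21*u - 18) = u*(u - 3)*(u^2 - 5*u + 6) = u*(u - 3)^2*(u - 2)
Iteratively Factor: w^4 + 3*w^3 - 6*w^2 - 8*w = (w + 1)*(w^3 + 2*w^2 - 8*w) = (w + 1)*(w + 4)*(w^2 - 2*w) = (w - 2)*(w + 1)*(w + 4)*(w)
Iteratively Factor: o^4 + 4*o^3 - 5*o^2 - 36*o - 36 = (o + 2)*(o^3 + 2*o^2 - 9*o - 18) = (o + 2)^2*(o^2 - 9) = (o + 2)^2*(o + 3)*(o - 3)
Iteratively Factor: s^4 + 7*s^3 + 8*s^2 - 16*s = (s - 1)*(s^3 + 8*s^2 + 16*s) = (s - 1)*(s + 4)*(s^2 + 4*s) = s*(s - 1)*(s + 4)*(s + 4)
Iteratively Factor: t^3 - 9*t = (t)*(t^2 - 9) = t*(t + 3)*(t - 3)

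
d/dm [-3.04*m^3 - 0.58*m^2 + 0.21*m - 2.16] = -9.12*m^2 - 1.16*m + 0.21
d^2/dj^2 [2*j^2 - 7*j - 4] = 4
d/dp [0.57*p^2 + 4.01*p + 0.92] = 1.14*p + 4.01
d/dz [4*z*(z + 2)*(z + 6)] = 12*z^2 + 64*z + 48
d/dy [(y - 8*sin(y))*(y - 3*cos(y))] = (y - 8*sin(y))*(3*sin(y) + 1) - (y - 3*cos(y))*(8*cos(y) - 1)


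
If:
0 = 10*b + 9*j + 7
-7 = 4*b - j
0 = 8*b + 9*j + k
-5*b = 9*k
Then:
No Solution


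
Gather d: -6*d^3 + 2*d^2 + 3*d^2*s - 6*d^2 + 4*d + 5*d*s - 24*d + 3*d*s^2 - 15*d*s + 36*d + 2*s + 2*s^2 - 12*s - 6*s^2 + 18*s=-6*d^3 + d^2*(3*s - 4) + d*(3*s^2 - 10*s + 16) - 4*s^2 + 8*s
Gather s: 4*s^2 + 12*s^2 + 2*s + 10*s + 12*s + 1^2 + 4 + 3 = 16*s^2 + 24*s + 8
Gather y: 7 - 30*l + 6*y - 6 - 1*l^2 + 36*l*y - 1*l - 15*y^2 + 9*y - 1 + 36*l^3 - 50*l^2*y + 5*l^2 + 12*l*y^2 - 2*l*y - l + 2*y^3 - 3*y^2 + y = 36*l^3 + 4*l^2 - 32*l + 2*y^3 + y^2*(12*l - 18) + y*(-50*l^2 + 34*l + 16)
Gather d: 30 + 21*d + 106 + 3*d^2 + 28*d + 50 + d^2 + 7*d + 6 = 4*d^2 + 56*d + 192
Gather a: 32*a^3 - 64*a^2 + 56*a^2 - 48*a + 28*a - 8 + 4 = 32*a^3 - 8*a^2 - 20*a - 4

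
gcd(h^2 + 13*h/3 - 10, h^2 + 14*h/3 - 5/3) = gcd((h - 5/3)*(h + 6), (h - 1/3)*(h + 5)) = 1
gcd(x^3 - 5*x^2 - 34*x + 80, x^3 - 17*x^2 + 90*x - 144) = x - 8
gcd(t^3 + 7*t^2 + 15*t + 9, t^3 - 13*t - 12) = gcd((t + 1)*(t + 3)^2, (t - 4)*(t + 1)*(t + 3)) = t^2 + 4*t + 3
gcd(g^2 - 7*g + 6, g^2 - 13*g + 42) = g - 6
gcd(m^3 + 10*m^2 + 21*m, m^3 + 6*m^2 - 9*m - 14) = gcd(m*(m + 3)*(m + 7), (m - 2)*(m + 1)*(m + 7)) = m + 7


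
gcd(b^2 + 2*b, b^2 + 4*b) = b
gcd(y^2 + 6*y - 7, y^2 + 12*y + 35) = y + 7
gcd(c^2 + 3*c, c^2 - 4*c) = c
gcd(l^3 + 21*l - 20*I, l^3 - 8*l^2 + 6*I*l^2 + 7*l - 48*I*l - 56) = l - I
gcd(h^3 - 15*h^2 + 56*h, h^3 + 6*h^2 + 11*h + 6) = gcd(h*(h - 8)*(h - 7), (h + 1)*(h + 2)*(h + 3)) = 1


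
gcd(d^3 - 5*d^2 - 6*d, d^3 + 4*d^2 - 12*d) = d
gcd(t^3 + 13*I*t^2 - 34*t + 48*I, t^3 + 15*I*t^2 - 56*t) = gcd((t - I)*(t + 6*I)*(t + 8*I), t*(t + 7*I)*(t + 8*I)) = t + 8*I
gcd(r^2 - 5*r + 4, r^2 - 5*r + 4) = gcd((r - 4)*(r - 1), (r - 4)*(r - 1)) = r^2 - 5*r + 4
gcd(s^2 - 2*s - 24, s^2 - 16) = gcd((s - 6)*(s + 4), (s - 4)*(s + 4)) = s + 4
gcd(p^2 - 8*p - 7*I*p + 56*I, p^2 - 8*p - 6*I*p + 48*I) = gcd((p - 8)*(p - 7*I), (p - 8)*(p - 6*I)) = p - 8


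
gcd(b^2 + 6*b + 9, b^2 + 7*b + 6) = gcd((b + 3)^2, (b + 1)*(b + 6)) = 1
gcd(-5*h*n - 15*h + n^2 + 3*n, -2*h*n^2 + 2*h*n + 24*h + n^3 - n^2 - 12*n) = n + 3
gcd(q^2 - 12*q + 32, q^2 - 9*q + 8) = q - 8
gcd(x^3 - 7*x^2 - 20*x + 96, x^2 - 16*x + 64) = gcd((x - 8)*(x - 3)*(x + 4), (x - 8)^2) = x - 8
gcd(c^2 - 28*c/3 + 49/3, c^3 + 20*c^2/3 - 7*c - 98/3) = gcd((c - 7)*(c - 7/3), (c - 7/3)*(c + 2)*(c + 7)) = c - 7/3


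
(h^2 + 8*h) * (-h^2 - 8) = -h^4 - 8*h^3 - 8*h^2 - 64*h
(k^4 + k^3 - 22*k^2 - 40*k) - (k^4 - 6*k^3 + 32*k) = 7*k^3 - 22*k^2 - 72*k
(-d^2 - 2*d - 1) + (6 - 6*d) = -d^2 - 8*d + 5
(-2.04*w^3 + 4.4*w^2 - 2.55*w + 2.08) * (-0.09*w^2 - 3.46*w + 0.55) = 0.1836*w^5 + 6.6624*w^4 - 16.1165*w^3 + 11.0558*w^2 - 8.5993*w + 1.144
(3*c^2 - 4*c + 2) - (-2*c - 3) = 3*c^2 - 2*c + 5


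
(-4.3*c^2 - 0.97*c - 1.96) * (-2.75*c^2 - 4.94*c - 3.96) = 11.825*c^4 + 23.9095*c^3 + 27.2098*c^2 + 13.5236*c + 7.7616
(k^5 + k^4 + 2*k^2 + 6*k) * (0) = 0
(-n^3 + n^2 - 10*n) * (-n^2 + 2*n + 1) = n^5 - 3*n^4 + 11*n^3 - 19*n^2 - 10*n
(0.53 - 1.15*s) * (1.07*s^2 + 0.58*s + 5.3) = -1.2305*s^3 - 0.0998999999999999*s^2 - 5.7876*s + 2.809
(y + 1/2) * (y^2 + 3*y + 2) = y^3 + 7*y^2/2 + 7*y/2 + 1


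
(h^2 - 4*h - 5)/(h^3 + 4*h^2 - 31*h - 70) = (h + 1)/(h^2 + 9*h + 14)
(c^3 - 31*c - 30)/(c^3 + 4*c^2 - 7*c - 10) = (c - 6)/(c - 2)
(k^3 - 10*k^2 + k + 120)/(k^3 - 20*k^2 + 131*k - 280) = (k + 3)/(k - 7)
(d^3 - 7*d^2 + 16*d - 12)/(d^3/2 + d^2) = 2*(d^3 - 7*d^2 + 16*d - 12)/(d^2*(d + 2))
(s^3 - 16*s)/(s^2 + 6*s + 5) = s*(s^2 - 16)/(s^2 + 6*s + 5)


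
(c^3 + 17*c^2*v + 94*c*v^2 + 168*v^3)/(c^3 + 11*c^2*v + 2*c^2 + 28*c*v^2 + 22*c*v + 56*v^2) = (c + 6*v)/(c + 2)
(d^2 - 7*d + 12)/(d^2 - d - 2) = (-d^2 + 7*d - 12)/(-d^2 + d + 2)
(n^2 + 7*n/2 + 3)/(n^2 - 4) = (n + 3/2)/(n - 2)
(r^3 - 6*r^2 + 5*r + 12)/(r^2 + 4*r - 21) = (r^2 - 3*r - 4)/(r + 7)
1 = 1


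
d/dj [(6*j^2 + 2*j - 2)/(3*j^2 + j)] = 2*(6*j + 1)/(j^2*(9*j^2 + 6*j + 1))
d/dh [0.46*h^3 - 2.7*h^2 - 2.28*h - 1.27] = 1.38*h^2 - 5.4*h - 2.28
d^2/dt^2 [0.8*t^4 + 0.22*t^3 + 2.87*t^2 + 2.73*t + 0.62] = 9.6*t^2 + 1.32*t + 5.74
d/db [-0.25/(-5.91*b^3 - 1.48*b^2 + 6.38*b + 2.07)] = (-4.4325*b^2 - 0.74*b + 1.595)/(5.91*b^3 + 1.48*b^2 - 6.38*b - 2.07)^2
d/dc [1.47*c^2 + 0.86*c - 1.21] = 2.94*c + 0.86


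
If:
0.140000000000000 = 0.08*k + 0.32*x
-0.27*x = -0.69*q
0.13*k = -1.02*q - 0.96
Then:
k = -37.55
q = 3.84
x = 9.82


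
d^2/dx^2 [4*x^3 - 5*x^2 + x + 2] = 24*x - 10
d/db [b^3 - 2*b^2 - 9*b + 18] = 3*b^2 - 4*b - 9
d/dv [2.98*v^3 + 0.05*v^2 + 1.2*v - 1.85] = 8.94*v^2 + 0.1*v + 1.2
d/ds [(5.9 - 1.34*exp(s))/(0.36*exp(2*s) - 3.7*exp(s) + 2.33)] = (0.4824*exp(2*s) - 4.248*exp(s) + 18.7078)*exp(s)/(0.1296*exp(4*s) - 2.664*exp(3*s) + 15.3676*exp(2*s) - 17.242*exp(s) + 5.4289)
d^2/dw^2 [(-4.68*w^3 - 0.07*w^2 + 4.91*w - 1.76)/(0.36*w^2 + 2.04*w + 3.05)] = (-1.77635683940025e-15*w^5 - 27.299808*w^3 - 175.621176*w^2 - 301.316544*w - 73.186262)/(0.046656*w^6 + 0.793152*w^5 + 5.680368*w^4 + 21.929184*w^3 + 48.12534*w^2 + 56.9313*w + 28.372625)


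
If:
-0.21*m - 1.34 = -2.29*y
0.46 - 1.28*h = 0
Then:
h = 0.36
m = 10.9047619047619*y - 6.38095238095238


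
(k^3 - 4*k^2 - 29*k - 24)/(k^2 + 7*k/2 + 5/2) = 2*(k^2 - 5*k - 24)/(2*k + 5)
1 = 1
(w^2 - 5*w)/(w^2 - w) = (w - 5)/(w - 1)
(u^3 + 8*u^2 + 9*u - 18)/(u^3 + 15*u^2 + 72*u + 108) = (u - 1)/(u + 6)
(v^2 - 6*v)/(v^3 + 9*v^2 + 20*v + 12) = v*(v - 6)/(v^3 + 9*v^2 + 20*v + 12)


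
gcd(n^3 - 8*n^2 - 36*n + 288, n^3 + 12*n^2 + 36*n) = n + 6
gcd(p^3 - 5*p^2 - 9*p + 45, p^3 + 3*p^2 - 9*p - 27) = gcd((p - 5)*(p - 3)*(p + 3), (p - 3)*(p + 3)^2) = p^2 - 9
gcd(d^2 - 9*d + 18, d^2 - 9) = d - 3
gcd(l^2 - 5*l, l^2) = l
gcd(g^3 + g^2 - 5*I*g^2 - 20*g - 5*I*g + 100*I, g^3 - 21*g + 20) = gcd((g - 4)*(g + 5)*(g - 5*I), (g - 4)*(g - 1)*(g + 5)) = g^2 + g - 20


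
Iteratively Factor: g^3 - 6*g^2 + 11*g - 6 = (g - 3)*(g^2 - 3*g + 2) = (g - 3)*(g - 1)*(g - 2)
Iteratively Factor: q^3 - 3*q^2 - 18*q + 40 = (q - 2)*(q^2 - q - 20) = (q - 5)*(q - 2)*(q + 4)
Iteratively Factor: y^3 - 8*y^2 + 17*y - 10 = (y - 5)*(y^2 - 3*y + 2) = (y - 5)*(y - 2)*(y - 1)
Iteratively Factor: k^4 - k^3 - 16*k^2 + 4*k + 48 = (k - 2)*(k^3 + k^2 - 14*k - 24) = (k - 2)*(k + 3)*(k^2 - 2*k - 8) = (k - 4)*(k - 2)*(k + 3)*(k + 2)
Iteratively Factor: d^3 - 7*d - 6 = (d - 3)*(d^2 + 3*d + 2) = (d - 3)*(d + 1)*(d + 2)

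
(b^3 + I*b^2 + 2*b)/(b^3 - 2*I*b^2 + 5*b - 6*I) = b/(b - 3*I)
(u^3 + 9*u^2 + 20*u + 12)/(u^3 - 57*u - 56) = (u^2 + 8*u + 12)/(u^2 - u - 56)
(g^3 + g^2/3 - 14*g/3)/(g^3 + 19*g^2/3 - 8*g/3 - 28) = g/(g + 6)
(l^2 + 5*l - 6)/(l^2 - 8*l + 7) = (l + 6)/(l - 7)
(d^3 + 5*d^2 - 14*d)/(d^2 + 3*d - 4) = d*(d^2 + 5*d - 14)/(d^2 + 3*d - 4)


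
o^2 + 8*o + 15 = (o + 3)*(o + 5)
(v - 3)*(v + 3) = v^2 - 9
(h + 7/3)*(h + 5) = h^2 + 22*h/3 + 35/3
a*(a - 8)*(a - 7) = a^3 - 15*a^2 + 56*a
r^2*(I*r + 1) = I*r^3 + r^2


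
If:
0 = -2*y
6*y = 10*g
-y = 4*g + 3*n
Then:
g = 0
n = 0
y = 0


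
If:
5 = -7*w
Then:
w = -5/7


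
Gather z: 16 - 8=8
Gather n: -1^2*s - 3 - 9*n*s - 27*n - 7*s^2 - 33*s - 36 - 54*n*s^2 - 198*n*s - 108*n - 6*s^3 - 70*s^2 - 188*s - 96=n*(-54*s^2 - 207*s - 135) - 6*s^3 - 77*s^2 - 222*s - 135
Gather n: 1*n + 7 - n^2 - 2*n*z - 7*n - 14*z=-n^2 + n*(-2*z - 6) - 14*z + 7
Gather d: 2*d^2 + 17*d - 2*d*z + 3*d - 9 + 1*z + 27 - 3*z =2*d^2 + d*(20 - 2*z) - 2*z + 18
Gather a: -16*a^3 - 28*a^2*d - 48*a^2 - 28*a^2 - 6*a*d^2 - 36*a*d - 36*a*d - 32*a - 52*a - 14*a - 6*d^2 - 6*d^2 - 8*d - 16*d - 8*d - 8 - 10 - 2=-16*a^3 + a^2*(-28*d - 76) + a*(-6*d^2 - 72*d - 98) - 12*d^2 - 32*d - 20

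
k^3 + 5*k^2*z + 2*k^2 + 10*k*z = k*(k + 2)*(k + 5*z)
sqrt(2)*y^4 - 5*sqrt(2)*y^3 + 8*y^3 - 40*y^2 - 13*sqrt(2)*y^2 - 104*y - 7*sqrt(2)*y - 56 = (y - 7)*(y + 1)*(y + 4*sqrt(2))*(sqrt(2)*y + sqrt(2))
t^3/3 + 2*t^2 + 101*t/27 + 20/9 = (t/3 + 1)*(t + 4/3)*(t + 5/3)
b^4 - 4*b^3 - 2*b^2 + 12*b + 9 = (b - 3)^2*(b + 1)^2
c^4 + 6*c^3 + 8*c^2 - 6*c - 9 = (c - 1)*(c + 1)*(c + 3)^2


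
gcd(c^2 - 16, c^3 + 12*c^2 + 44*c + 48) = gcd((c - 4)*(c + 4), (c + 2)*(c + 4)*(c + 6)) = c + 4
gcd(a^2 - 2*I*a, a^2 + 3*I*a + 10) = a - 2*I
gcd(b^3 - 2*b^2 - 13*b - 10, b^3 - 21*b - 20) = b^2 - 4*b - 5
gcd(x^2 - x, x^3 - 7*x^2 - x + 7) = x - 1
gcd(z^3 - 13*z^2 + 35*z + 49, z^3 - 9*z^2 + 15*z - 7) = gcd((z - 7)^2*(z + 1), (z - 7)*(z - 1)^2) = z - 7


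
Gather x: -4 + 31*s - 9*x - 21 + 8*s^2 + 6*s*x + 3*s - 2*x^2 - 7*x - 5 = 8*s^2 + 34*s - 2*x^2 + x*(6*s - 16) - 30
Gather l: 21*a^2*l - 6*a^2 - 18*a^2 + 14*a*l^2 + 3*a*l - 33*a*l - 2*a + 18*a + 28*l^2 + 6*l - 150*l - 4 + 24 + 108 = -24*a^2 + 16*a + l^2*(14*a + 28) + l*(21*a^2 - 30*a - 144) + 128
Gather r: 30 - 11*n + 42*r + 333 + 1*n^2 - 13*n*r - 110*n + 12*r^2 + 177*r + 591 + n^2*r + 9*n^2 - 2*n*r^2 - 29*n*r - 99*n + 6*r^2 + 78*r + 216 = 10*n^2 - 220*n + r^2*(18 - 2*n) + r*(n^2 - 42*n + 297) + 1170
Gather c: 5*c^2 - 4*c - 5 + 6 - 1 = 5*c^2 - 4*c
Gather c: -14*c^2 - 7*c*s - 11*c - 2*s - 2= -14*c^2 + c*(-7*s - 11) - 2*s - 2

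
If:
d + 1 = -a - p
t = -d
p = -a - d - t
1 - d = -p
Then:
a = 2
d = -1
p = -2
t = 1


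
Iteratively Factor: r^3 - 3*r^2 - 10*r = (r - 5)*(r^2 + 2*r) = r*(r - 5)*(r + 2)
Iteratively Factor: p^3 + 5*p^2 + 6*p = (p)*(p^2 + 5*p + 6) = p*(p + 2)*(p + 3)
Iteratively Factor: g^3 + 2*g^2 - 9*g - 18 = (g - 3)*(g^2 + 5*g + 6) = (g - 3)*(g + 3)*(g + 2)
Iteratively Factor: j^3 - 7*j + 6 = (j + 3)*(j^2 - 3*j + 2) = (j - 1)*(j + 3)*(j - 2)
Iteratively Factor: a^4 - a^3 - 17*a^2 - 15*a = (a + 3)*(a^3 - 4*a^2 - 5*a) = a*(a + 3)*(a^2 - 4*a - 5) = a*(a - 5)*(a + 3)*(a + 1)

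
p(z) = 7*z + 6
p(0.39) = 8.73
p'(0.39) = 7.00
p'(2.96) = 7.00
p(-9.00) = -57.00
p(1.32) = 15.24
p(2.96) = 26.72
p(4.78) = 39.46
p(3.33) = 29.31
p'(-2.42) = 7.00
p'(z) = 7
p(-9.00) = -57.00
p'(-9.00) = 7.00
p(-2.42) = -10.94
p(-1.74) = -6.18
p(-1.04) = -1.28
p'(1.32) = 7.00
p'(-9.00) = 7.00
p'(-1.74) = 7.00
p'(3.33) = 7.00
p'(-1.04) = 7.00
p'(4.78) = 7.00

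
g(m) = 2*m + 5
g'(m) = 2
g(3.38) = 11.76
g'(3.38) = 2.00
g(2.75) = 10.50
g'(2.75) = 2.00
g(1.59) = 8.18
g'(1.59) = 2.00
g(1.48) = 7.96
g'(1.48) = 2.00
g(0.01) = 5.02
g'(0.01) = 2.00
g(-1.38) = 2.24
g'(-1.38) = 2.00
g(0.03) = 5.06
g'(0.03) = 2.00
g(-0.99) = 3.02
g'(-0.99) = 2.00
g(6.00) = 17.00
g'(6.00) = 2.00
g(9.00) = 23.00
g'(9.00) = 2.00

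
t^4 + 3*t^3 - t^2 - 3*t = t*(t - 1)*(t + 1)*(t + 3)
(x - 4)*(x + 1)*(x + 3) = x^3 - 13*x - 12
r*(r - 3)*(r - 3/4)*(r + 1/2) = r^4 - 13*r^3/4 + 3*r^2/8 + 9*r/8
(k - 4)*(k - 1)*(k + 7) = k^3 + 2*k^2 - 31*k + 28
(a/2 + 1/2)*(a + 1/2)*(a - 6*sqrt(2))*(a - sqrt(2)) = a^4/2 - 7*sqrt(2)*a^3/2 + 3*a^3/4 - 21*sqrt(2)*a^2/4 + 25*a^2/4 - 7*sqrt(2)*a/4 + 9*a + 3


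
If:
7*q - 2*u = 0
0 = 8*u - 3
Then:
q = 3/28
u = 3/8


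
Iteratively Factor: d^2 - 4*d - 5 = (d - 5)*(d + 1)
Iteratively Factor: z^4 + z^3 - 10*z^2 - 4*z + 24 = (z + 3)*(z^3 - 2*z^2 - 4*z + 8) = (z - 2)*(z + 3)*(z^2 - 4) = (z - 2)^2*(z + 3)*(z + 2)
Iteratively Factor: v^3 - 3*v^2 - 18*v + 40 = (v - 2)*(v^2 - v - 20) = (v - 5)*(v - 2)*(v + 4)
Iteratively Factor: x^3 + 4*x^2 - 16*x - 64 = (x + 4)*(x^2 - 16) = (x - 4)*(x + 4)*(x + 4)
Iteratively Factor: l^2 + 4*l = (l + 4)*(l)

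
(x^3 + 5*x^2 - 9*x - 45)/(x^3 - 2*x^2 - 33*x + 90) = (x^2 + 8*x + 15)/(x^2 + x - 30)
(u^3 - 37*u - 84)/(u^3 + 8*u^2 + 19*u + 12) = (u - 7)/(u + 1)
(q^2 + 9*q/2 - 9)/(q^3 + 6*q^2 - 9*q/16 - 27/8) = 8*(2*q - 3)/(16*q^2 - 9)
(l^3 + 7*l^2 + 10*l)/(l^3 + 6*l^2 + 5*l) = (l + 2)/(l + 1)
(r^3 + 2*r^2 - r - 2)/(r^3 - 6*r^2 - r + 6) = (r + 2)/(r - 6)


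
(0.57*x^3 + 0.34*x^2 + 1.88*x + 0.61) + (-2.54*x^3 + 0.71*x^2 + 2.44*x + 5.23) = -1.97*x^3 + 1.05*x^2 + 4.32*x + 5.84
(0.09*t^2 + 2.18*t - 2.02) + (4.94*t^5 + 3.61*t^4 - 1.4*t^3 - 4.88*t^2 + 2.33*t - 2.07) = 4.94*t^5 + 3.61*t^4 - 1.4*t^3 - 4.79*t^2 + 4.51*t - 4.09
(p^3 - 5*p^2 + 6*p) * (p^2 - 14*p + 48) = p^5 - 19*p^4 + 124*p^3 - 324*p^2 + 288*p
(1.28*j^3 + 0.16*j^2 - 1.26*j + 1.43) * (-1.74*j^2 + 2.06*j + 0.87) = -2.2272*j^5 + 2.3584*j^4 + 3.6356*j^3 - 4.9446*j^2 + 1.8496*j + 1.2441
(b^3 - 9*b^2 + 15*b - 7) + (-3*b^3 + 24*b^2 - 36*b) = -2*b^3 + 15*b^2 - 21*b - 7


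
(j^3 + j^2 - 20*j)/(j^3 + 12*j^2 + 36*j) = (j^2 + j - 20)/(j^2 + 12*j + 36)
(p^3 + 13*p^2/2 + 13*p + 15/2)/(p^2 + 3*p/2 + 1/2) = (2*p^2 + 11*p + 15)/(2*p + 1)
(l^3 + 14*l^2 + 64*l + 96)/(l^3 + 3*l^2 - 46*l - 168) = (l + 4)/(l - 7)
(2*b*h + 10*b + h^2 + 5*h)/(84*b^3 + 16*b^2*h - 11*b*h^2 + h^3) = (h + 5)/(42*b^2 - 13*b*h + h^2)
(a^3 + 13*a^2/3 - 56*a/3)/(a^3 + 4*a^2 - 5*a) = (3*a^2 + 13*a - 56)/(3*(a^2 + 4*a - 5))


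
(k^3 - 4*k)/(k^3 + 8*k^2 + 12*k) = (k - 2)/(k + 6)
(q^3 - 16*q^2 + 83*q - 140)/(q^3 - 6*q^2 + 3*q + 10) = (q^2 - 11*q + 28)/(q^2 - q - 2)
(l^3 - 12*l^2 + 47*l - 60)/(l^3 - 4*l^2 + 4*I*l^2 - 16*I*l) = (l^2 - 8*l + 15)/(l*(l + 4*I))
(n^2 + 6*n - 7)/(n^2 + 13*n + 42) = (n - 1)/(n + 6)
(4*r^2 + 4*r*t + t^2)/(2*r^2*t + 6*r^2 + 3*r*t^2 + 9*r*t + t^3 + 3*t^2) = (2*r + t)/(r*t + 3*r + t^2 + 3*t)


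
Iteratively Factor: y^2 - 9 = (y - 3)*(y + 3)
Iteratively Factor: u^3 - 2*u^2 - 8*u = (u - 4)*(u^2 + 2*u) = u*(u - 4)*(u + 2)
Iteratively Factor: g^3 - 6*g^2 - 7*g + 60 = (g - 4)*(g^2 - 2*g - 15) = (g - 4)*(g + 3)*(g - 5)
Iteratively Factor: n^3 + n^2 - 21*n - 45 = (n - 5)*(n^2 + 6*n + 9) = (n - 5)*(n + 3)*(n + 3)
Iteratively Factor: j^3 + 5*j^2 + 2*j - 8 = (j - 1)*(j^2 + 6*j + 8) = (j - 1)*(j + 2)*(j + 4)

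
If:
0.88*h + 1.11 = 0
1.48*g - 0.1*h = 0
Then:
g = -0.09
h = -1.26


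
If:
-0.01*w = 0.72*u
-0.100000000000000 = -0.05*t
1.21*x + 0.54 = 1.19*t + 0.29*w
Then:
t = 2.00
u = 0.0881226053639847 - 0.0579501915708812*x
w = 4.17241379310345*x - 6.3448275862069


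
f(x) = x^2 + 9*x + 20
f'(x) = 2*x + 9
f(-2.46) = 3.91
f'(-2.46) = 4.08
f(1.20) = 32.24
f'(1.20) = 11.40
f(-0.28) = 17.56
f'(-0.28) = 8.44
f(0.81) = 27.95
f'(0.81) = 10.62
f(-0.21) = 18.15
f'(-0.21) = 8.58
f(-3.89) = 0.12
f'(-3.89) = 1.22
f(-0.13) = 18.85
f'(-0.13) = 8.74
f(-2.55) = 3.55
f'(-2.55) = 3.90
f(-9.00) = 20.00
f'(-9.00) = -9.00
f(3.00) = 56.00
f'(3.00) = 15.00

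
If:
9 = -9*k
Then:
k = -1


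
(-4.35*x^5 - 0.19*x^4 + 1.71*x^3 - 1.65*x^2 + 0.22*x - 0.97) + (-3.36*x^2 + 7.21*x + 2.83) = -4.35*x^5 - 0.19*x^4 + 1.71*x^3 - 5.01*x^2 + 7.43*x + 1.86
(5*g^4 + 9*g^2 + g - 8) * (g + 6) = 5*g^5 + 30*g^4 + 9*g^3 + 55*g^2 - 2*g - 48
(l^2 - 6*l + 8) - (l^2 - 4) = 12 - 6*l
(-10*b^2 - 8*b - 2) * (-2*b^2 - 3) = 20*b^4 + 16*b^3 + 34*b^2 + 24*b + 6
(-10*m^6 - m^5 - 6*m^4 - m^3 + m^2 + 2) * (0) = 0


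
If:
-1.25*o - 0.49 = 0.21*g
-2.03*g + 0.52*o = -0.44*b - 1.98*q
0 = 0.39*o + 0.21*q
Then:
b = 10.9236596736597*q - 10.7651515151515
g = 3.20512820512821*q - 2.33333333333333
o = -0.538461538461538*q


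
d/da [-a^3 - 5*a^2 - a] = -3*a^2 - 10*a - 1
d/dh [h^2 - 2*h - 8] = 2*h - 2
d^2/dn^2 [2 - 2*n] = 0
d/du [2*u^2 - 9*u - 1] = 4*u - 9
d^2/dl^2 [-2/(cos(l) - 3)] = 2*(cos(l)^2 + 3*cos(l) - 2)/(cos(l) - 3)^3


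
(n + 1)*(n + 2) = n^2 + 3*n + 2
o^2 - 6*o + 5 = (o - 5)*(o - 1)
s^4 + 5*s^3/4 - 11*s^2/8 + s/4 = s*(s - 1/2)*(s - 1/4)*(s + 2)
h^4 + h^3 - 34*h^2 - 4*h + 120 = (h - 5)*(h - 2)*(h + 2)*(h + 6)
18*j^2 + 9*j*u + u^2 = (3*j + u)*(6*j + u)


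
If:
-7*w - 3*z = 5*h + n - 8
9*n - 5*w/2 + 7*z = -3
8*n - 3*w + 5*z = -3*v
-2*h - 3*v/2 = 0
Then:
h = -129*z/454 - 233/227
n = 41/227 - 367*z/454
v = 86*z/227 + 932/681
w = 420/227 - 25*z/227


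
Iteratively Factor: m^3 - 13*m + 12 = (m + 4)*(m^2 - 4*m + 3) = (m - 1)*(m + 4)*(m - 3)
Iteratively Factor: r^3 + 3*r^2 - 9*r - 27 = (r + 3)*(r^2 - 9) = (r - 3)*(r + 3)*(r + 3)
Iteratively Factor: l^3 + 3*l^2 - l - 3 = (l + 1)*(l^2 + 2*l - 3) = (l + 1)*(l + 3)*(l - 1)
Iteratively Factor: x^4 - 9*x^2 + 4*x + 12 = (x + 1)*(x^3 - x^2 - 8*x + 12) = (x - 2)*(x + 1)*(x^2 + x - 6) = (x - 2)^2*(x + 1)*(x + 3)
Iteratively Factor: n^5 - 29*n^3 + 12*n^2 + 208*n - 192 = (n - 3)*(n^4 + 3*n^3 - 20*n^2 - 48*n + 64) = (n - 3)*(n + 4)*(n^3 - n^2 - 16*n + 16) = (n - 4)*(n - 3)*(n + 4)*(n^2 + 3*n - 4) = (n - 4)*(n - 3)*(n + 4)^2*(n - 1)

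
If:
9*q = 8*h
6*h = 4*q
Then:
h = 0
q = 0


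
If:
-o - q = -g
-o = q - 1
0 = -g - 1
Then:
No Solution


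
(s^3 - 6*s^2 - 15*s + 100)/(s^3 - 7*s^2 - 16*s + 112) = (s^2 - 10*s + 25)/(s^2 - 11*s + 28)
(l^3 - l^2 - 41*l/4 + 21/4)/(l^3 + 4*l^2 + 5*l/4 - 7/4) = (2*l^2 - l - 21)/(2*l^2 + 9*l + 7)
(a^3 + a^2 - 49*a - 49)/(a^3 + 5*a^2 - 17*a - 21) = (a - 7)/(a - 3)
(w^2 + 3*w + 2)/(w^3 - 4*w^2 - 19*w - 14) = 1/(w - 7)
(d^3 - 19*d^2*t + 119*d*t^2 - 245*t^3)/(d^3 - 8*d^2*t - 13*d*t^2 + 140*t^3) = (d - 7*t)/(d + 4*t)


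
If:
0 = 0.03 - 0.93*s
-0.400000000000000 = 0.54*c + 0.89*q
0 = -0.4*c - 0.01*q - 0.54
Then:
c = -1.36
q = 0.38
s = 0.03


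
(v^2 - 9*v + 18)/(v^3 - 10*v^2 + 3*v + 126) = (v - 3)/(v^2 - 4*v - 21)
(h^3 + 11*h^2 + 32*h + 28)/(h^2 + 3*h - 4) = (h^3 + 11*h^2 + 32*h + 28)/(h^2 + 3*h - 4)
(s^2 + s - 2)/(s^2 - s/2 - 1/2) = 2*(s + 2)/(2*s + 1)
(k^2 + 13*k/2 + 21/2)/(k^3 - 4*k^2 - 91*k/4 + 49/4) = 2*(k + 3)/(2*k^2 - 15*k + 7)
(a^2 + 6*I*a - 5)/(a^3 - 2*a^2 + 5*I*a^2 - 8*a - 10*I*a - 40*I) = (a + I)/(a^2 - 2*a - 8)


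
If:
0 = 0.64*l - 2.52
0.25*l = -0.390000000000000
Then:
No Solution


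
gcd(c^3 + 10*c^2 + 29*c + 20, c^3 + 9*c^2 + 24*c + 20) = c + 5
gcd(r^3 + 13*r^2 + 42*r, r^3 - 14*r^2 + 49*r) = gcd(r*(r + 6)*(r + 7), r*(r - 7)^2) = r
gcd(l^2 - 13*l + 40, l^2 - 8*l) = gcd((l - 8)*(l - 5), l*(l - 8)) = l - 8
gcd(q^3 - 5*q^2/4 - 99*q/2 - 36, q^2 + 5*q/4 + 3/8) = q + 3/4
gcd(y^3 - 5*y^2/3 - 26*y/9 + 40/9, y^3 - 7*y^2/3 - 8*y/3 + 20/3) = y^2 - y/3 - 10/3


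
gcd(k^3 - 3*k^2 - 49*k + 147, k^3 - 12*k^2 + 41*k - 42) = k^2 - 10*k + 21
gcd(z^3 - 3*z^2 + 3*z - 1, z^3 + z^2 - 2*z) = z - 1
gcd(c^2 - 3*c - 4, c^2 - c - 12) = c - 4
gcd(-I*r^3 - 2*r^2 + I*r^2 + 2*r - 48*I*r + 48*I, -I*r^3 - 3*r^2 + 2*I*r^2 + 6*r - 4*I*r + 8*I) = 1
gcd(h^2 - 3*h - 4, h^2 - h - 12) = h - 4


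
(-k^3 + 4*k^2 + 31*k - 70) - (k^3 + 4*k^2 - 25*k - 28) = -2*k^3 + 56*k - 42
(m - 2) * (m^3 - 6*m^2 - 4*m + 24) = m^4 - 8*m^3 + 8*m^2 + 32*m - 48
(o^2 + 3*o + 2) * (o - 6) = o^3 - 3*o^2 - 16*o - 12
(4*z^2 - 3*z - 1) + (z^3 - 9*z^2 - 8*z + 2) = z^3 - 5*z^2 - 11*z + 1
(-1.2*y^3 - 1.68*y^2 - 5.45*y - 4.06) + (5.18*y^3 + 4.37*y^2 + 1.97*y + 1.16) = 3.98*y^3 + 2.69*y^2 - 3.48*y - 2.9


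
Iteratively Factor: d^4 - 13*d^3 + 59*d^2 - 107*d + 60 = (d - 4)*(d^3 - 9*d^2 + 23*d - 15) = (d - 4)*(d - 3)*(d^2 - 6*d + 5) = (d - 4)*(d - 3)*(d - 1)*(d - 5)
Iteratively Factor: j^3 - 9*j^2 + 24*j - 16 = (j - 4)*(j^2 - 5*j + 4) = (j - 4)*(j - 1)*(j - 4)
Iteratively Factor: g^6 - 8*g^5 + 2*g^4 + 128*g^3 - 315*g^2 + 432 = (g - 4)*(g^5 - 4*g^4 - 14*g^3 + 72*g^2 - 27*g - 108) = (g - 4)*(g - 3)*(g^4 - g^3 - 17*g^2 + 21*g + 36) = (g - 4)*(g - 3)*(g + 4)*(g^3 - 5*g^2 + 3*g + 9) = (g - 4)*(g - 3)^2*(g + 4)*(g^2 - 2*g - 3) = (g - 4)*(g - 3)^3*(g + 4)*(g + 1)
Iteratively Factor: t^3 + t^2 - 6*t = (t - 2)*(t^2 + 3*t) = (t - 2)*(t + 3)*(t)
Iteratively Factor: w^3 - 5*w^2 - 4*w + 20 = (w + 2)*(w^2 - 7*w + 10) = (w - 5)*(w + 2)*(w - 2)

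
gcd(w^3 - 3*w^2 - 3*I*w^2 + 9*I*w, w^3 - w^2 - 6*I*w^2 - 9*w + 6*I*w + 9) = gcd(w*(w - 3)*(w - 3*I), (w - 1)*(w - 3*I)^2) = w - 3*I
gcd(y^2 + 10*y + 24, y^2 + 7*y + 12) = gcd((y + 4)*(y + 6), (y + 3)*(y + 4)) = y + 4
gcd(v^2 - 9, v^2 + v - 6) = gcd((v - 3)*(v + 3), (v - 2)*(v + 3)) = v + 3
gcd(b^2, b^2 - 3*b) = b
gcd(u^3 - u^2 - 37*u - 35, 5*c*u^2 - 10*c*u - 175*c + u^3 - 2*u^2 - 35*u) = u^2 - 2*u - 35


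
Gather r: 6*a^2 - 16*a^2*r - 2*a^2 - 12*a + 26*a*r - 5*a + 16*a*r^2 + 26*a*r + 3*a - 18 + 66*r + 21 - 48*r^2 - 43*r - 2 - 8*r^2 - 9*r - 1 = 4*a^2 - 14*a + r^2*(16*a - 56) + r*(-16*a^2 + 52*a + 14)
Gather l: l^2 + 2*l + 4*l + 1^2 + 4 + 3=l^2 + 6*l + 8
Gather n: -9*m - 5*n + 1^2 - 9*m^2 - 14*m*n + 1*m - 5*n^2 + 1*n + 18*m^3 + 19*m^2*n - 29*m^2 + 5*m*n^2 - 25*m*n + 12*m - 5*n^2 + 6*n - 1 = 18*m^3 - 38*m^2 + 4*m + n^2*(5*m - 10) + n*(19*m^2 - 39*m + 2)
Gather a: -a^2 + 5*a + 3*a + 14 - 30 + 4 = -a^2 + 8*a - 12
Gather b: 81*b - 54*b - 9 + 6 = 27*b - 3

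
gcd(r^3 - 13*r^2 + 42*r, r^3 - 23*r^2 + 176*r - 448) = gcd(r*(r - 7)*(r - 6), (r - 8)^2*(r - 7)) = r - 7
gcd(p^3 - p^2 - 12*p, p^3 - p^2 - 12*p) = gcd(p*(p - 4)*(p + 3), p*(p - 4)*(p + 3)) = p^3 - p^2 - 12*p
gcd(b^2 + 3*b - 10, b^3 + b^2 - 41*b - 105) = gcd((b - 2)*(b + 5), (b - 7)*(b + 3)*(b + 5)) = b + 5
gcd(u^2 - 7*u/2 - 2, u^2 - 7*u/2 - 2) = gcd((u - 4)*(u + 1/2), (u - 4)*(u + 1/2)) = u^2 - 7*u/2 - 2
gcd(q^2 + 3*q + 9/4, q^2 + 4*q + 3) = 1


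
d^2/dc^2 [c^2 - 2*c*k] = 2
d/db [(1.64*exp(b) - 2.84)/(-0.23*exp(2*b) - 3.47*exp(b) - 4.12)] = (0.3772*exp(2*b) - 1.3064*exp(b) - 16.6116)*exp(b)/(0.0529*exp(4*b) + 1.5962*exp(3*b) + 13.9361*exp(2*b) + 28.5928*exp(b) + 16.9744)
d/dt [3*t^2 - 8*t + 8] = 6*t - 8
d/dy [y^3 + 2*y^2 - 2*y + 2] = 3*y^2 + 4*y - 2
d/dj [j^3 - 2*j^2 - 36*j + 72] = 3*j^2 - 4*j - 36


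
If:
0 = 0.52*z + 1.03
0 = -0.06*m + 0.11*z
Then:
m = -3.63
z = -1.98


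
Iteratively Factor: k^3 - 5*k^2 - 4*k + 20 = (k + 2)*(k^2 - 7*k + 10) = (k - 5)*(k + 2)*(k - 2)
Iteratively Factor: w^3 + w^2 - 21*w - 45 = (w + 3)*(w^2 - 2*w - 15) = (w + 3)^2*(w - 5)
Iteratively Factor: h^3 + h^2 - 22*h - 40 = (h + 2)*(h^2 - h - 20) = (h - 5)*(h + 2)*(h + 4)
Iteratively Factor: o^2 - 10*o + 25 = (o - 5)*(o - 5)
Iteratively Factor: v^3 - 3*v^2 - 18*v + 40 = (v - 2)*(v^2 - v - 20) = (v - 2)*(v + 4)*(v - 5)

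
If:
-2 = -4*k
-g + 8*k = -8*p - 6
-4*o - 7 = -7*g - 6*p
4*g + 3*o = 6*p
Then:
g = 54/145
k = 1/2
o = -421/145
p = -349/290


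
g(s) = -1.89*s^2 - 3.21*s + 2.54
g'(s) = -3.78*s - 3.21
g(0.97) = -2.35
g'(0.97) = -6.88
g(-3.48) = -9.18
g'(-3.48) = 9.94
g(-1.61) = 2.81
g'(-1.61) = 2.88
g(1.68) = -8.19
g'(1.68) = -9.56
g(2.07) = -12.20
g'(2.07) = -11.03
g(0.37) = 1.09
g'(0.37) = -4.61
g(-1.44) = 3.24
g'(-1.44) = 2.23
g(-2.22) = 0.35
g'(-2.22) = 5.18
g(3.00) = -24.10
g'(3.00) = -14.55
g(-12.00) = -231.10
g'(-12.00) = 42.15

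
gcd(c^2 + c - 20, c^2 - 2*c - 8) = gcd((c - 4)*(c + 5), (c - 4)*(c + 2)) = c - 4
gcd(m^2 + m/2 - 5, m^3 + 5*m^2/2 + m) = 1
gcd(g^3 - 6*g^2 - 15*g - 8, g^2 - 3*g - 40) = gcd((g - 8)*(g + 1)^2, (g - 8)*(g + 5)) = g - 8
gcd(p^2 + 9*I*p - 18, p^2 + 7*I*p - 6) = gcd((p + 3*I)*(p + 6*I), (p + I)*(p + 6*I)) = p + 6*I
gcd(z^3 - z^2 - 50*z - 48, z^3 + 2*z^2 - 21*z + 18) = z + 6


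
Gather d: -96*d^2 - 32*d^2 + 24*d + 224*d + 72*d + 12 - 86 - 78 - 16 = -128*d^2 + 320*d - 168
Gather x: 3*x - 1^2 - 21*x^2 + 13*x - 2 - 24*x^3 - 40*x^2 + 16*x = -24*x^3 - 61*x^2 + 32*x - 3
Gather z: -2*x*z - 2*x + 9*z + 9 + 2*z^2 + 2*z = -2*x + 2*z^2 + z*(11 - 2*x) + 9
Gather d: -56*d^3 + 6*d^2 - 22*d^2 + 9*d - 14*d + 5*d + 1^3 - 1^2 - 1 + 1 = -56*d^3 - 16*d^2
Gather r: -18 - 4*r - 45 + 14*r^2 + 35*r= 14*r^2 + 31*r - 63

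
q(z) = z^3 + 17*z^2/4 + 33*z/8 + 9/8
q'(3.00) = 56.62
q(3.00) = 78.75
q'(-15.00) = 551.62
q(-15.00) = -2479.50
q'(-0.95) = -1.24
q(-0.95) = 0.18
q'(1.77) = 28.57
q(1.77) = 27.29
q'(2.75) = 50.19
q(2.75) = 65.41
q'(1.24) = 19.28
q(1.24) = 14.68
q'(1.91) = 31.30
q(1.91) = 31.48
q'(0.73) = 11.93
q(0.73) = 6.79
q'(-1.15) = -1.68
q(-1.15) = 0.48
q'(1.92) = 31.50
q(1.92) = 31.79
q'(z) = 3*z^2 + 17*z/2 + 33/8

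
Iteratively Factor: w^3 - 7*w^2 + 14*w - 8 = (w - 1)*(w^2 - 6*w + 8) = (w - 4)*(w - 1)*(w - 2)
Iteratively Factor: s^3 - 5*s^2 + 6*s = (s - 2)*(s^2 - 3*s) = (s - 3)*(s - 2)*(s)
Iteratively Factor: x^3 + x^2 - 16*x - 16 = (x - 4)*(x^2 + 5*x + 4) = (x - 4)*(x + 4)*(x + 1)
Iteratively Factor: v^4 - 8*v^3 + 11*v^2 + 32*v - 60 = (v + 2)*(v^3 - 10*v^2 + 31*v - 30) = (v - 3)*(v + 2)*(v^2 - 7*v + 10) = (v - 3)*(v - 2)*(v + 2)*(v - 5)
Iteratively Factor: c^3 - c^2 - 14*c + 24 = (c - 3)*(c^2 + 2*c - 8) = (c - 3)*(c - 2)*(c + 4)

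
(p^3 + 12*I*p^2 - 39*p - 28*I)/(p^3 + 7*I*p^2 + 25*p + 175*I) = (p^2 + 5*I*p - 4)/(p^2 + 25)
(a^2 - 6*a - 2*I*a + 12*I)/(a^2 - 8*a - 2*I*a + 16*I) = (a - 6)/(a - 8)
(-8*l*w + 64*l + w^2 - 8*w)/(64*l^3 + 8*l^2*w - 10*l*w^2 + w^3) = (w - 8)/(-8*l^2 - 2*l*w + w^2)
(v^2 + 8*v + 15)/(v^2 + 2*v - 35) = (v^2 + 8*v + 15)/(v^2 + 2*v - 35)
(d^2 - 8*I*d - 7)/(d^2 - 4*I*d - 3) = (d - 7*I)/(d - 3*I)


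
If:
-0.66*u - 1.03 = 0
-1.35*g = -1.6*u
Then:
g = -1.85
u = -1.56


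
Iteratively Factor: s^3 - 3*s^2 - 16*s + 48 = (s - 4)*(s^2 + s - 12) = (s - 4)*(s + 4)*(s - 3)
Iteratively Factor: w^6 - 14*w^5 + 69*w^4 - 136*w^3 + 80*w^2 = (w)*(w^5 - 14*w^4 + 69*w^3 - 136*w^2 + 80*w) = w*(w - 4)*(w^4 - 10*w^3 + 29*w^2 - 20*w) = w*(w - 4)*(w - 1)*(w^3 - 9*w^2 + 20*w) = w*(w - 5)*(w - 4)*(w - 1)*(w^2 - 4*w) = w*(w - 5)*(w - 4)^2*(w - 1)*(w)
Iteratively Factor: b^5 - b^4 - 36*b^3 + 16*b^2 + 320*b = (b + 4)*(b^4 - 5*b^3 - 16*b^2 + 80*b) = (b - 5)*(b + 4)*(b^3 - 16*b) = b*(b - 5)*(b + 4)*(b^2 - 16) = b*(b - 5)*(b - 4)*(b + 4)*(b + 4)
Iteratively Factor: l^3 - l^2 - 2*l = (l - 2)*(l^2 + l) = (l - 2)*(l + 1)*(l)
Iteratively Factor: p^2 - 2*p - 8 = (p + 2)*(p - 4)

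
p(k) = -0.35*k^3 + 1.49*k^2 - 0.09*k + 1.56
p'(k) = -1.05*k^2 + 2.98*k - 0.09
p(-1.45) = 5.89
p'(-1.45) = -6.62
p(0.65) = 2.03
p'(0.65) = 1.40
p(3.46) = 4.59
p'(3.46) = -2.35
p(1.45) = 3.50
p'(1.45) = 2.02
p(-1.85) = 9.04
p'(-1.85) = -9.20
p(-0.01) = 1.56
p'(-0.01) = -0.12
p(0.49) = 1.83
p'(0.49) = 1.12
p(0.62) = 1.99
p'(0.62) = 1.35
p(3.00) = 5.25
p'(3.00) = -0.60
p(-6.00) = 131.34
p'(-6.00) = -55.77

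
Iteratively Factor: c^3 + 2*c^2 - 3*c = (c - 1)*(c^2 + 3*c) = c*(c - 1)*(c + 3)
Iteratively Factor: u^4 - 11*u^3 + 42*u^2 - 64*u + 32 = (u - 1)*(u^3 - 10*u^2 + 32*u - 32) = (u - 4)*(u - 1)*(u^2 - 6*u + 8) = (u - 4)*(u - 2)*(u - 1)*(u - 4)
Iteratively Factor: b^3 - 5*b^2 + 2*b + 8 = (b - 2)*(b^2 - 3*b - 4) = (b - 2)*(b + 1)*(b - 4)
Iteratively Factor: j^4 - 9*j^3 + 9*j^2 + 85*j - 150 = (j + 3)*(j^3 - 12*j^2 + 45*j - 50) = (j - 5)*(j + 3)*(j^2 - 7*j + 10) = (j - 5)*(j - 2)*(j + 3)*(j - 5)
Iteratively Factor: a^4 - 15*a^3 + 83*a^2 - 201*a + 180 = (a - 3)*(a^3 - 12*a^2 + 47*a - 60) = (a - 5)*(a - 3)*(a^2 - 7*a + 12) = (a - 5)*(a - 4)*(a - 3)*(a - 3)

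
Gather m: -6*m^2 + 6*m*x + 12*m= -6*m^2 + m*(6*x + 12)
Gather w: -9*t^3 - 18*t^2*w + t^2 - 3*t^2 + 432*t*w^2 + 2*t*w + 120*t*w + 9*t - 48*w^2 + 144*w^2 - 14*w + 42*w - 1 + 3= -9*t^3 - 2*t^2 + 9*t + w^2*(432*t + 96) + w*(-18*t^2 + 122*t + 28) + 2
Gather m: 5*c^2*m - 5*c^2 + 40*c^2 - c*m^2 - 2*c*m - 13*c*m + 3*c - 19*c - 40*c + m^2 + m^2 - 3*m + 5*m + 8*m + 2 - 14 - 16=35*c^2 - 56*c + m^2*(2 - c) + m*(5*c^2 - 15*c + 10) - 28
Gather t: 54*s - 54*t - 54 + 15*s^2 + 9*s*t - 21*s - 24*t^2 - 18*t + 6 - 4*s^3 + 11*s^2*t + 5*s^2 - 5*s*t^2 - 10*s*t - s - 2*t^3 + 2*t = -4*s^3 + 20*s^2 + 32*s - 2*t^3 + t^2*(-5*s - 24) + t*(11*s^2 - s - 70) - 48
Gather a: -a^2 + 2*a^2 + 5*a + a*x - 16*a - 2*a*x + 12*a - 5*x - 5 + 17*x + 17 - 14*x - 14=a^2 + a*(1 - x) - 2*x - 2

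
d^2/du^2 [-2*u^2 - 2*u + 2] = -4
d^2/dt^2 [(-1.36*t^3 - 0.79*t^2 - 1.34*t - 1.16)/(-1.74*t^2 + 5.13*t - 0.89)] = (7.105427357601e-15*t^5 - 5.6843418860808e-14*t^4 + 89.58714*t^3 - 23.52438*t^2 - 68.11356*t + 70.95005)/(5.268024*t^6 - 46.594764*t^5 + 145.45791*t^4 - 182.671605*t^3 + 74.400885*t^2 - 12.190419*t + 0.704969)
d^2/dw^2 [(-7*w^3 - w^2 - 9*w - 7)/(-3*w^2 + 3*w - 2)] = 2*(111*w^3 + 45*w^2 - 267*w + 79)/(27*w^6 - 81*w^5 + 135*w^4 - 135*w^3 + 90*w^2 - 36*w + 8)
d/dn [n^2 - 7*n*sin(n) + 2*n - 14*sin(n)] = -7*n*cos(n) + 2*n - 7*sin(n) - 14*cos(n) + 2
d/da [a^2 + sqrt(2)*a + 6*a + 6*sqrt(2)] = 2*a + sqrt(2) + 6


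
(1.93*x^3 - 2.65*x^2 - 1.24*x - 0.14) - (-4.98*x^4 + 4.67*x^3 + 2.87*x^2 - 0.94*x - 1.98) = 4.98*x^4 - 2.74*x^3 - 5.52*x^2 - 0.3*x + 1.84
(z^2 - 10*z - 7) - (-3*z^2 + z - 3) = 4*z^2 - 11*z - 4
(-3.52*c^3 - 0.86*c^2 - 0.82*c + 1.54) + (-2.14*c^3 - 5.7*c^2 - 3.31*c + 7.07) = -5.66*c^3 - 6.56*c^2 - 4.13*c + 8.61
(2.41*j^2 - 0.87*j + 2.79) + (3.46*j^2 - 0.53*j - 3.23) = 5.87*j^2 - 1.4*j - 0.44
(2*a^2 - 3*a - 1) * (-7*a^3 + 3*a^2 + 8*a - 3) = -14*a^5 + 27*a^4 + 14*a^3 - 33*a^2 + a + 3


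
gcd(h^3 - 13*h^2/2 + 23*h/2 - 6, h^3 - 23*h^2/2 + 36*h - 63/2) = h - 3/2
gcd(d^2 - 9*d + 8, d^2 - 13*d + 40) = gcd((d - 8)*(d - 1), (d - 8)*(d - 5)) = d - 8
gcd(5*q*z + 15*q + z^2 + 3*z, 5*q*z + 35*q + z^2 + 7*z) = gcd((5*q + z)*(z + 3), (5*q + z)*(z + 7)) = 5*q + z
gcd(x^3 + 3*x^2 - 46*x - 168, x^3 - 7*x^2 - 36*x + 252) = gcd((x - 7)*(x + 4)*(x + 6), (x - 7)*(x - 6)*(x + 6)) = x^2 - x - 42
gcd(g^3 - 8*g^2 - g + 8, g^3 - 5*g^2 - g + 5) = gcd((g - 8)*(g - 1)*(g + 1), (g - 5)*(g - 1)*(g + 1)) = g^2 - 1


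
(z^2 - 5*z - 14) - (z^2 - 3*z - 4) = -2*z - 10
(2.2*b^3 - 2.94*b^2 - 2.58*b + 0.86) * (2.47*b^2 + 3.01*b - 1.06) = 5.434*b^5 - 0.6398*b^4 - 17.554*b^3 - 2.5252*b^2 + 5.3234*b - 0.9116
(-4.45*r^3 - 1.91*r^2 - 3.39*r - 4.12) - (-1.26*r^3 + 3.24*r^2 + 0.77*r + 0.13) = -3.19*r^3 - 5.15*r^2 - 4.16*r - 4.25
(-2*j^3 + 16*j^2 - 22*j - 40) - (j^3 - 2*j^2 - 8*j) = -3*j^3 + 18*j^2 - 14*j - 40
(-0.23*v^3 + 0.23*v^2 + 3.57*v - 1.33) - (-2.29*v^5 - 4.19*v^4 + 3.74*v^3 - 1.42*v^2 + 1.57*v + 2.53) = 2.29*v^5 + 4.19*v^4 - 3.97*v^3 + 1.65*v^2 + 2.0*v - 3.86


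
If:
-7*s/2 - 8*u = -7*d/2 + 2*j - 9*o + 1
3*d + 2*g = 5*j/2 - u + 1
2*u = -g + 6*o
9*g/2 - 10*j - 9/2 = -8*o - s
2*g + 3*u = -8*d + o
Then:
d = 78*u/811 - 429/1622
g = 936/811 - 1520*u/811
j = 167/811 - 798*u/811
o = 17*u/811 + 156/811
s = -1276*u/811 - 281/1622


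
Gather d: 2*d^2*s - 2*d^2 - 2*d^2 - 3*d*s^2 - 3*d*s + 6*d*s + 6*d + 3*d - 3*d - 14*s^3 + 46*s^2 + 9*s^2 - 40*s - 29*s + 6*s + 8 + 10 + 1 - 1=d^2*(2*s - 4) + d*(-3*s^2 + 3*s + 6) - 14*s^3 + 55*s^2 - 63*s + 18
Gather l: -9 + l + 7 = l - 2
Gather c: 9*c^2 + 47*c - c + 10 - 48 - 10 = 9*c^2 + 46*c - 48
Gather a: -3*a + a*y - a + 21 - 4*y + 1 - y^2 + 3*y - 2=a*(y - 4) - y^2 - y + 20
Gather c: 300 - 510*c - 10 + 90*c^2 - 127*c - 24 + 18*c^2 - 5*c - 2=108*c^2 - 642*c + 264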